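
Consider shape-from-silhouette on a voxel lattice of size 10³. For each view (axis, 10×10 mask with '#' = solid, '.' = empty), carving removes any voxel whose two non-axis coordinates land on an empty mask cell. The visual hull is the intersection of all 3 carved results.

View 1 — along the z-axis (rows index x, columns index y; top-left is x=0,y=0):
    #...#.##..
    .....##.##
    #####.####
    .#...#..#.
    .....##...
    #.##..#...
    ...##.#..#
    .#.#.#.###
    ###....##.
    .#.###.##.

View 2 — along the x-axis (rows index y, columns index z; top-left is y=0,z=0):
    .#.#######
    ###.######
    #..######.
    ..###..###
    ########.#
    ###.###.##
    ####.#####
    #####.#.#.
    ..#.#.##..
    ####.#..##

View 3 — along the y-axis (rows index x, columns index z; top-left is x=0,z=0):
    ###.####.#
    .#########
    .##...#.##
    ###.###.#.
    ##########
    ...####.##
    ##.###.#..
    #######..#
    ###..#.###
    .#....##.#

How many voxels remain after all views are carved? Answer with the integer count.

|visual hull| = 228

start: 10×10×10 = 1000 voxels
V1 z: intersect with XY mask (47 set) -- 470 left
V2 x: intersect with YZ mask (74 set) -- 345 left
V3 y: intersect with XZ mask (70 set) -- 228 left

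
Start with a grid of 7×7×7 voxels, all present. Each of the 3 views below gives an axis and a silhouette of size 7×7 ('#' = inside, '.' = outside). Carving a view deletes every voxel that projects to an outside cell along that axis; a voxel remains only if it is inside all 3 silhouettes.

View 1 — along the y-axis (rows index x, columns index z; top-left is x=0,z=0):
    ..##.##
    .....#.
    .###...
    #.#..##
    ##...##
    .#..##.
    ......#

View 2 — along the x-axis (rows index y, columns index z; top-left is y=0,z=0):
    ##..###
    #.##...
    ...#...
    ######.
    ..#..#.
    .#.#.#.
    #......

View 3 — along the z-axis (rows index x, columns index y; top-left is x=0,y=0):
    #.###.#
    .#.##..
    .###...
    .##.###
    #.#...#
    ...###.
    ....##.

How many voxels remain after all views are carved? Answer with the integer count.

initial block: 7^3 = 343
  1. axis=1 (XZ plane), |mask|=20  ⇒  voxels=140
  2. axis=0 (YZ plane), |mask|=21  ⇒  voxels=60
  3. axis=2 (XY plane), |mask|=24  ⇒  voxels=33

voxel count = 33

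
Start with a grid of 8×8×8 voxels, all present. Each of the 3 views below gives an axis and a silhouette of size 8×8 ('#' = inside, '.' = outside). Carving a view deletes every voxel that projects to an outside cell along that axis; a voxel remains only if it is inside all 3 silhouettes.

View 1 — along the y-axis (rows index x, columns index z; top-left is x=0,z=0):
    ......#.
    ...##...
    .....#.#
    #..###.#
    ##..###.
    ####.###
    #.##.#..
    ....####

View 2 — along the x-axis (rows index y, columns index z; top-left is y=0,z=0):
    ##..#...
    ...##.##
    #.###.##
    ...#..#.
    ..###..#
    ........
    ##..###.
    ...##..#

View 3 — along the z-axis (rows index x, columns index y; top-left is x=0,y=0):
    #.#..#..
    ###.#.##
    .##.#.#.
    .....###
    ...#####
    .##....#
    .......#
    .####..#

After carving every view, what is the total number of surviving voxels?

voxel count = 51

before carving: 512 voxels (8×8×8)
V1 y: intersect with XZ mask (30 set) -- 240 left
V2 x: intersect with YZ mask (27 set) -- 102 left
V3 z: intersect with XY mask (30 set) -- 51 left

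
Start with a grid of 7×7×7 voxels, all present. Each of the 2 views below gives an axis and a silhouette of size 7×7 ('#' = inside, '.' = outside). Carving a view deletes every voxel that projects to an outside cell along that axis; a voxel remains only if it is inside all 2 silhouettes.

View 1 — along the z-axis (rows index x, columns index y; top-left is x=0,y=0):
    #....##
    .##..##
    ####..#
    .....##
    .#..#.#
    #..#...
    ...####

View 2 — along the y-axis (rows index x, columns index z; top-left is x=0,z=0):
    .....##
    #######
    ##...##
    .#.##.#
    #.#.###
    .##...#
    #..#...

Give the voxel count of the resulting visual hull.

before carving: 343 voxels (7×7×7)
[1] z-view keeps 23 columns → grid now 161
[2] y-view keeps 27 columns → grid now 91

remaining voxels: 91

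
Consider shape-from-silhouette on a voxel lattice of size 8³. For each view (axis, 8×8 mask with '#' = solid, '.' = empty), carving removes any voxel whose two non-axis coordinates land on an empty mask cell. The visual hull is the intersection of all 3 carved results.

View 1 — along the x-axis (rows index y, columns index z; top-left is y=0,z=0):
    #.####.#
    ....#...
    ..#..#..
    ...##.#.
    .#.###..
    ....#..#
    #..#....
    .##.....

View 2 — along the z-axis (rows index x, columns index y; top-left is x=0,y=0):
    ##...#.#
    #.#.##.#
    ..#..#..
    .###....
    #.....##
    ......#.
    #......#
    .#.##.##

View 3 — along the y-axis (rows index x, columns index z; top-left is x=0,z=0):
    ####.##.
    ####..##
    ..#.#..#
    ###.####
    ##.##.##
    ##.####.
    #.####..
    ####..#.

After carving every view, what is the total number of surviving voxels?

47 voxels

initial block: 8^3 = 512
after view 1 [x-axis, 22 of 64 cells solid] → remaining = 176
after view 2 [z-axis, 25 of 64 cells solid] → remaining = 69
after view 3 [y-axis, 44 of 64 cells solid] → remaining = 47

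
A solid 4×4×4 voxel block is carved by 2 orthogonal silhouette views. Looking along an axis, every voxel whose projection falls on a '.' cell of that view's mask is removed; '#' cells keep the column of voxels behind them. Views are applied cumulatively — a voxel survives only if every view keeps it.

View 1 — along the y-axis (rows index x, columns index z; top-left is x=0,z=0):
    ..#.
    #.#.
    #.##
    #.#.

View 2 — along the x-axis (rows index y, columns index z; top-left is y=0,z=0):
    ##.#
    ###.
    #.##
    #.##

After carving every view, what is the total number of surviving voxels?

initial block: 4^3 = 64
step 1: project along y, AND mask (8/16) → |grid| = 32
step 2: project along x, AND mask (12/16) → |grid| = 27

voxel count = 27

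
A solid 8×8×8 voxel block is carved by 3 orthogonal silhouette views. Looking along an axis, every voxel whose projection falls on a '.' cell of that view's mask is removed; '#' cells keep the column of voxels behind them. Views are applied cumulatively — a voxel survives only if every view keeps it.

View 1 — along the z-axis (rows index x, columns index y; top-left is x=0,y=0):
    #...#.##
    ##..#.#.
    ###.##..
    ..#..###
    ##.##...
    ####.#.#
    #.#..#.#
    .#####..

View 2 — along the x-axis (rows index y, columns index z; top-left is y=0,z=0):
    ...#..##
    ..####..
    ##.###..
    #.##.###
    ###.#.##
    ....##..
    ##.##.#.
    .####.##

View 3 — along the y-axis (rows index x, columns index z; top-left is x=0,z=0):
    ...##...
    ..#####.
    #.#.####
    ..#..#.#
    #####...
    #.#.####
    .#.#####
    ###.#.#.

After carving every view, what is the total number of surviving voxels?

|visual hull| = 95

initial block: 8^3 = 512
after view 1 [z-axis, 36 of 64 cells solid] → remaining = 288
after view 2 [x-axis, 37 of 64 cells solid] → remaining = 160
after view 3 [y-axis, 38 of 64 cells solid] → remaining = 95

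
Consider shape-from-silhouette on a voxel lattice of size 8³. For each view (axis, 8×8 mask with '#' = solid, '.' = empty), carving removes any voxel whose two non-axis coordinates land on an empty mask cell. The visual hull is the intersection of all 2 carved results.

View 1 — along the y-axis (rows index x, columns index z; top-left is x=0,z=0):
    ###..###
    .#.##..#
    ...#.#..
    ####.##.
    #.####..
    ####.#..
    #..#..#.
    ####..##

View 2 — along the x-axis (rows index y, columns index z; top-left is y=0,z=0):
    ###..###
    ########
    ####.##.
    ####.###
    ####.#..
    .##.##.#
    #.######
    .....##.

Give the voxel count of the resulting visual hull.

|visual hull| = 221

full grid |V| = 512
V1 y: intersect with XZ mask (37 set) -- 296 left
V2 x: intersect with YZ mask (46 set) -- 221 left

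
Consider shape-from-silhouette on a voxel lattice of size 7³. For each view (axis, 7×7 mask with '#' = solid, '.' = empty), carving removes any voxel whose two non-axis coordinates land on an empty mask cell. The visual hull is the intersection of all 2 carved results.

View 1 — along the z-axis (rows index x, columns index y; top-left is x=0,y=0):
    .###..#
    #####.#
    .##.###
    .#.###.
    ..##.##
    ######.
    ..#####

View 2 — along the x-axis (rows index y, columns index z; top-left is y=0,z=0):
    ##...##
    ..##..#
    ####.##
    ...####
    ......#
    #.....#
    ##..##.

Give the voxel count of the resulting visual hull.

full grid |V| = 343
V1 z: intersect with XY mask (34 set) -- 238 left
V2 x: intersect with YZ mask (24 set) -- 118 left

|visual hull| = 118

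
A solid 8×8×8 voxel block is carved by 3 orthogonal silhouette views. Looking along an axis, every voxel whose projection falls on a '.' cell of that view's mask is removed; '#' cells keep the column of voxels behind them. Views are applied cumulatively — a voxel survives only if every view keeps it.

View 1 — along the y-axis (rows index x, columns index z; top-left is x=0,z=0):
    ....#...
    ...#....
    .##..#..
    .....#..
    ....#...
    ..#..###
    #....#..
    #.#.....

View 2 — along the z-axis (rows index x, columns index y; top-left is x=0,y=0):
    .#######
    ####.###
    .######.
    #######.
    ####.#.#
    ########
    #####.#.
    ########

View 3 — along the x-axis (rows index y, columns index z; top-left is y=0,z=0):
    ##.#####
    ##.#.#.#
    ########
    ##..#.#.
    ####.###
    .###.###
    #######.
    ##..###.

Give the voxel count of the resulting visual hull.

initial block: 8^3 = 512
carve view 1 (along y, XZ-mask fill 15/64): 120 voxels remain
carve view 2 (along z, XY-mask fill 55/64): 105 voxels remain
carve view 3 (along x, YZ-mask fill 49/64): 79 voxels remain

79 voxels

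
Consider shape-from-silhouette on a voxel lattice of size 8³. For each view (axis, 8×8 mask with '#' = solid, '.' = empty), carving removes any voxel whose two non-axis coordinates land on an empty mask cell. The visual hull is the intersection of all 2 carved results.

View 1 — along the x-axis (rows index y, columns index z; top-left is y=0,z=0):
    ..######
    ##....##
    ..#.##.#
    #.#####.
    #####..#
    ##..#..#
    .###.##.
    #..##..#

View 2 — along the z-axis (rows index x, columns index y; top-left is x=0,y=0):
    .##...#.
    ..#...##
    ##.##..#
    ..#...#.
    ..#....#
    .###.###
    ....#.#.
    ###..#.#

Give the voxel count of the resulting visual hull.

voxel count = 129

before carving: 512 voxels (8×8×8)
[1] x-view keeps 39 columns → grid now 312
[2] z-view keeps 28 columns → grid now 129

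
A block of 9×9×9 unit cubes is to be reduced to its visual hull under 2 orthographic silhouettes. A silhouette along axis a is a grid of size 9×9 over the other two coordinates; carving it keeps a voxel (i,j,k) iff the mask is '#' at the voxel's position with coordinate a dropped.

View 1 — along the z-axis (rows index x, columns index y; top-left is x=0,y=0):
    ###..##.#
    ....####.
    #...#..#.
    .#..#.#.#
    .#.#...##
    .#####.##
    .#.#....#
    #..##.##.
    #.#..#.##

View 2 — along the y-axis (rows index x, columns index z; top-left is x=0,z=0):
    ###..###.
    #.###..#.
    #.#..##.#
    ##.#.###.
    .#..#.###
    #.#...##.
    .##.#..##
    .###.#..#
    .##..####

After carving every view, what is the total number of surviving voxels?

voxel count = 213

before carving: 729 voxels (9×9×9)
carve view 1 (along z, XY-mask fill 41/81): 369 voxels remain
carve view 2 (along y, XZ-mask fill 47/81): 213 voxels remain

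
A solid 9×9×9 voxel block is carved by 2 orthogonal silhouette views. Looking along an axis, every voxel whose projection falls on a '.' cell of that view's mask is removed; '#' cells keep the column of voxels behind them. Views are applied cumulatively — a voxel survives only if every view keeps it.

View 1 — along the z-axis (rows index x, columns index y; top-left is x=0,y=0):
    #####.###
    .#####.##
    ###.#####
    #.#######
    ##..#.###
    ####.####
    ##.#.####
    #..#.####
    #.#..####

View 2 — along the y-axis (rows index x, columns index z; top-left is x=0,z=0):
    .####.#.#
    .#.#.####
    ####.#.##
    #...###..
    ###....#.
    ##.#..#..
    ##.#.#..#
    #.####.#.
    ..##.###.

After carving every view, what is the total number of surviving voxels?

335 voxels

initial block: 9^3 = 729
[1] z-view keeps 64 columns → grid now 576
[2] y-view keeps 47 columns → grid now 335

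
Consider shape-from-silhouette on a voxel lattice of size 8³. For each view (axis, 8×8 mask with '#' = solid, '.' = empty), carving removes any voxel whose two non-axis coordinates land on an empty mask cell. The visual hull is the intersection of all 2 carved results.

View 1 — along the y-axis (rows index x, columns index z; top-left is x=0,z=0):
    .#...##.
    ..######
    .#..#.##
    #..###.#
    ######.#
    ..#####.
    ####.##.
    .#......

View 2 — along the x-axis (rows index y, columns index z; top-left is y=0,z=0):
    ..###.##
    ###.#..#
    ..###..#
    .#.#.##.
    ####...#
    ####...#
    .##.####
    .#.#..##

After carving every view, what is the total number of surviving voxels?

173 voxels

before carving: 512 voxels (8×8×8)
V1 y: intersect with XZ mask (37 set) -- 296 left
V2 x: intersect with YZ mask (38 set) -- 173 left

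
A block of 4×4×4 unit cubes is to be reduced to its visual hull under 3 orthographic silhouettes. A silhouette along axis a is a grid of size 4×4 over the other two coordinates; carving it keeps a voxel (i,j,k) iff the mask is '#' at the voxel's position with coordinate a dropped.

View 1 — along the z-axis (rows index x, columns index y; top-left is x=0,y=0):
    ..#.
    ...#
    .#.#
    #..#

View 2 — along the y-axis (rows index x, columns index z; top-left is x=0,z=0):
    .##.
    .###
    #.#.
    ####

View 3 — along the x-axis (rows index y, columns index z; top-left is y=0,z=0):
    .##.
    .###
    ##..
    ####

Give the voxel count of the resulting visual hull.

initial block: 4^3 = 64
  1. axis=2 (XY plane), |mask|=6  ⇒  voxels=24
  2. axis=1 (XZ plane), |mask|=11  ⇒  voxels=17
  3. axis=0 (YZ plane), |mask|=11  ⇒  voxels=13

|visual hull| = 13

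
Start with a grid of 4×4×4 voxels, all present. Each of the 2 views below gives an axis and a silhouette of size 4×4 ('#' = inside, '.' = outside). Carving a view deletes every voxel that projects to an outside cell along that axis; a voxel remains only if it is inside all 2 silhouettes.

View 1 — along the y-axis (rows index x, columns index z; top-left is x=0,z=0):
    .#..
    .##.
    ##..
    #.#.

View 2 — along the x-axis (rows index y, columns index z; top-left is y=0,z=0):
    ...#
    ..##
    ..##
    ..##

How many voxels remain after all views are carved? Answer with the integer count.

start: 4×4×4 = 64 voxels
carve view 1 (along y, XZ-mask fill 7/16): 28 voxels remain
carve view 2 (along x, YZ-mask fill 7/16): 6 voxels remain

voxel count = 6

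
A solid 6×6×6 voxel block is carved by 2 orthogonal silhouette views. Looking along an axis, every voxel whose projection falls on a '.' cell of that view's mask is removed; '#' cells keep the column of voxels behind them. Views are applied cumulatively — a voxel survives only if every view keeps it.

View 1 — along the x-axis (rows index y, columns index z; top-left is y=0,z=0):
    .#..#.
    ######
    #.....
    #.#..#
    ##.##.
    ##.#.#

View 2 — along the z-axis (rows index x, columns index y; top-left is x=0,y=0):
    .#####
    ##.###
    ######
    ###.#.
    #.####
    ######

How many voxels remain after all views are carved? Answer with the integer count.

voxel count = 104

before carving: 216 voxels (6×6×6)
  1. axis=0 (YZ plane), |mask|=20  ⇒  voxels=120
  2. axis=2 (XY plane), |mask|=31  ⇒  voxels=104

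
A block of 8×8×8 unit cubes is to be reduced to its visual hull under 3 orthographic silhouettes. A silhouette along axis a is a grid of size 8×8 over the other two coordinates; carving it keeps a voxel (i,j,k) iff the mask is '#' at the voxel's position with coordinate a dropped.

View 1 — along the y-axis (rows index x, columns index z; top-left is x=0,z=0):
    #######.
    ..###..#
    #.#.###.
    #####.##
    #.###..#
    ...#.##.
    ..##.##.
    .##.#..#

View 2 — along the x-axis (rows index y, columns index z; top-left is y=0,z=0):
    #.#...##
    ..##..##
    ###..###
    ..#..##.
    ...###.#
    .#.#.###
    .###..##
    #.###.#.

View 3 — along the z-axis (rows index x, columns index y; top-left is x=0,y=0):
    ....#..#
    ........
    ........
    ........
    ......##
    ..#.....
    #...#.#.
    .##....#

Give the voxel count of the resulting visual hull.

full grid |V| = 512
carve view 1 (along y, XZ-mask fill 39/64): 312 voxels remain
carve view 2 (along x, YZ-mask fill 36/64): 180 voxels remain
carve view 3 (along z, XY-mask fill 11/64): 31 voxels remain

voxel count = 31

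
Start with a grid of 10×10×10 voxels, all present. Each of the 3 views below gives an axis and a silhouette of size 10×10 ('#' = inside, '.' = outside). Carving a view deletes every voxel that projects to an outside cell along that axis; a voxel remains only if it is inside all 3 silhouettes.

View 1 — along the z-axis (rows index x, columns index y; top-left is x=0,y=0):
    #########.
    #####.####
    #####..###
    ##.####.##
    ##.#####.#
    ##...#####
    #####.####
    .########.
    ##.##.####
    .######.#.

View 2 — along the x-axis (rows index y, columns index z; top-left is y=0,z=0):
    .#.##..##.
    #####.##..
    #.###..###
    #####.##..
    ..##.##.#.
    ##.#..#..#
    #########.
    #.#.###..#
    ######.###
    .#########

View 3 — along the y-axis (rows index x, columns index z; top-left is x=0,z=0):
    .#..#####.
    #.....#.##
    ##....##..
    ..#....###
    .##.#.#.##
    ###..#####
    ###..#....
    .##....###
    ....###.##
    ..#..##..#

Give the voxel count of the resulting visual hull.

voxel count = 260

full grid |V| = 1000
  1. axis=2 (XY plane), |mask|=81  ⇒  voxels=810
  2. axis=0 (YZ plane), |mask|=69  ⇒  voxels=563
  3. axis=1 (XZ plane), |mask|=50  ⇒  voxels=260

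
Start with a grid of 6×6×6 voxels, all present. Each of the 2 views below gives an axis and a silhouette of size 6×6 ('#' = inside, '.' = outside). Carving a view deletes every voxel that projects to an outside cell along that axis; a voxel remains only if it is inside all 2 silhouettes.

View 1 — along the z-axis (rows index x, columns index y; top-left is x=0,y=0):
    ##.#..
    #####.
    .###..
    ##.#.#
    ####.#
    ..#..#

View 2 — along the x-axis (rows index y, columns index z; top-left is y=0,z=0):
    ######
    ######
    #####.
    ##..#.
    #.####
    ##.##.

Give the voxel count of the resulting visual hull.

remaining voxels: 106

initial block: 6^3 = 216
after view 1 [z-axis, 22 of 36 cells solid] → remaining = 132
after view 2 [x-axis, 29 of 36 cells solid] → remaining = 106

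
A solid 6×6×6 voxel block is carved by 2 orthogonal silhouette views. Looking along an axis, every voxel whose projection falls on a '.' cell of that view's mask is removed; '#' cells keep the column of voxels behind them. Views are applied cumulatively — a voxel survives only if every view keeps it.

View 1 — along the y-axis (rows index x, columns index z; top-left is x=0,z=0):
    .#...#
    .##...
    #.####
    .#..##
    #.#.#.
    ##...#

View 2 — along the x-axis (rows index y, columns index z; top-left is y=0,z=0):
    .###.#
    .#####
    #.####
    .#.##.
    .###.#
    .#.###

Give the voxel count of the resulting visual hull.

initial block: 6^3 = 216
after view 1 [y-axis, 18 of 36 cells solid] → remaining = 108
after view 2 [x-axis, 25 of 36 cells solid] → remaining = 73

remaining voxels: 73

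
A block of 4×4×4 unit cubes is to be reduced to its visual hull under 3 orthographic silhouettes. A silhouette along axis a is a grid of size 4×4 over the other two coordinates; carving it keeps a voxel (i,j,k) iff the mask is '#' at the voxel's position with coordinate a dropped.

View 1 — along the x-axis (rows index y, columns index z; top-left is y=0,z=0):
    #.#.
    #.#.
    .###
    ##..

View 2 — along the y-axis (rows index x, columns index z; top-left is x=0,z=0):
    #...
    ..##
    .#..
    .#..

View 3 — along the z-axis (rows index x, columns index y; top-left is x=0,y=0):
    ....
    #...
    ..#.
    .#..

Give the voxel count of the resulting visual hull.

voxel count = 2

before carving: 64 voxels (4×4×4)
  1. axis=0 (YZ plane), |mask|=9  ⇒  voxels=36
  2. axis=1 (XZ plane), |mask|=5  ⇒  voxels=11
  3. axis=2 (XY plane), |mask|=3  ⇒  voxels=2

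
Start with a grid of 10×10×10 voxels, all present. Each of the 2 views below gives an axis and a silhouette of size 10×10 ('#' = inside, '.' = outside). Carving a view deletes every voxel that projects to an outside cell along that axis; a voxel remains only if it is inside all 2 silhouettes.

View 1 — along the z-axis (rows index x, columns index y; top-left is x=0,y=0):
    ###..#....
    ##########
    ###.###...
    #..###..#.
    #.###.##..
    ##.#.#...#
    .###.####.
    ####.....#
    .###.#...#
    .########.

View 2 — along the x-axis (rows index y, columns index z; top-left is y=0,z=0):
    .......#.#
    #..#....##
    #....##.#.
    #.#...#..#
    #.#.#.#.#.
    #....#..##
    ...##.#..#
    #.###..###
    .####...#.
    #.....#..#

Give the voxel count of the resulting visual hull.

247 voxels

initial block: 10^3 = 1000
V1 z: intersect with XY mask (61 set) -- 610 left
V2 x: intersect with YZ mask (42 set) -- 247 left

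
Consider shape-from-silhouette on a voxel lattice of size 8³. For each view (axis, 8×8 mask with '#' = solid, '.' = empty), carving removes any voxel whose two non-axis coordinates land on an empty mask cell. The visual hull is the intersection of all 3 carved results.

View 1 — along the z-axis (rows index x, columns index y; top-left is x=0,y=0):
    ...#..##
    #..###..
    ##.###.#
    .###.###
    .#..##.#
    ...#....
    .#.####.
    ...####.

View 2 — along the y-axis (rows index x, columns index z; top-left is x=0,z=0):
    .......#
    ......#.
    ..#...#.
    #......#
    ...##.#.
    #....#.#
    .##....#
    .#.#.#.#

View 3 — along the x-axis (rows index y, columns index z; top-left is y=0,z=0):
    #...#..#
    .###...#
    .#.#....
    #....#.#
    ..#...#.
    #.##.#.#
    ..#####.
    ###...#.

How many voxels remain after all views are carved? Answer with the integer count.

before carving: 512 voxels (8×8×8)
after view 1 [z-axis, 33 of 64 cells solid] → remaining = 264
after view 2 [y-axis, 19 of 64 cells solid] → remaining = 77
after view 3 [x-axis, 28 of 64 cells solid] → remaining = 36

36 voxels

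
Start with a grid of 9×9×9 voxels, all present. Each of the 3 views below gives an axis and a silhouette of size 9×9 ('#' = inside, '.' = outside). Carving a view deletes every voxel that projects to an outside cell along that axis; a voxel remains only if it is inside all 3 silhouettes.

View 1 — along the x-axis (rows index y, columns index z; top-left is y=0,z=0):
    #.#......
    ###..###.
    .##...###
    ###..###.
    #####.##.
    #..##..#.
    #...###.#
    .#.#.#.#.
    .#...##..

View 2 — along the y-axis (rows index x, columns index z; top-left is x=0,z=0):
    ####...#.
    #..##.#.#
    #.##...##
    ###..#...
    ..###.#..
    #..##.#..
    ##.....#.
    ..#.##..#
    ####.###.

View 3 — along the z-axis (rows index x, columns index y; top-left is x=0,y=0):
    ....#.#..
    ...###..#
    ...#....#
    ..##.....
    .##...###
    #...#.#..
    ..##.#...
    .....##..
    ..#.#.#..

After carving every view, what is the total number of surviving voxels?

|visual hull| = 65

full grid |V| = 729
after view 1 [x-axis, 42 of 81 cells solid] → remaining = 378
after view 2 [y-axis, 41 of 81 cells solid] → remaining = 195
after view 3 [z-axis, 26 of 81 cells solid] → remaining = 65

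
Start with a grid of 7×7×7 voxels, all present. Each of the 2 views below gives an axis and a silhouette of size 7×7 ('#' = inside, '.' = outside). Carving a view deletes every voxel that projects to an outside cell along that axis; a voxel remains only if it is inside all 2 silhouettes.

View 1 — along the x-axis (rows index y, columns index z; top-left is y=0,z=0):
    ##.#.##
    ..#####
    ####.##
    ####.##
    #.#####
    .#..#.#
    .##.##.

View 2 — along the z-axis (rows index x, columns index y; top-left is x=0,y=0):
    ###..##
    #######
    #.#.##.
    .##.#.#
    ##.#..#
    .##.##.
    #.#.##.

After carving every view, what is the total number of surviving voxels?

full grid |V| = 343
[1] x-view keeps 35 columns → grid now 245
[2] z-view keeps 32 columns → grid now 159

159 voxels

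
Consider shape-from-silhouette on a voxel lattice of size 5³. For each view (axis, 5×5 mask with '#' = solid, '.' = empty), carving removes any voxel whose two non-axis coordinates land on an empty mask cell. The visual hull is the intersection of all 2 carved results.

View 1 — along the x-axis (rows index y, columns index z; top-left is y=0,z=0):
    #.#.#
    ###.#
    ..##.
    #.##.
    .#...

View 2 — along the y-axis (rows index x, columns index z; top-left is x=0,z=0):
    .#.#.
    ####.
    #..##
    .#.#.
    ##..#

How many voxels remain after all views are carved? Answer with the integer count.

remaining voxels: 33

full grid |V| = 125
after view 1 [x-axis, 13 of 25 cells solid] → remaining = 65
after view 2 [y-axis, 14 of 25 cells solid] → remaining = 33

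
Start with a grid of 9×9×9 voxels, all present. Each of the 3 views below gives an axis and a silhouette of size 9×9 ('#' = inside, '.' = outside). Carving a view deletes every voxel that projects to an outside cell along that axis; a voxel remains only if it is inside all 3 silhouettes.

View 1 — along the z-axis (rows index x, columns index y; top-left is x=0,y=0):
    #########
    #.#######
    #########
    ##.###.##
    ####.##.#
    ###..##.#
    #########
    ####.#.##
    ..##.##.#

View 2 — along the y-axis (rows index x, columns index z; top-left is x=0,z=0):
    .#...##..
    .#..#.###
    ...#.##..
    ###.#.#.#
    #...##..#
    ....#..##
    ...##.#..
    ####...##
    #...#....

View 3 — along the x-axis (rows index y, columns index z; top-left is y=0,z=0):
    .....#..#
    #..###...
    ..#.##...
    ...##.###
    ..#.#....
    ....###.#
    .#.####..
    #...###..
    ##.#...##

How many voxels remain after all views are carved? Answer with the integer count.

119 voxels

initial block: 9^3 = 729
carve view 1 (along z, XY-mask fill 67/81): 603 voxels remain
carve view 2 (along y, XZ-mask fill 35/81): 261 voxels remain
carve view 3 (along x, YZ-mask fill 34/81): 119 voxels remain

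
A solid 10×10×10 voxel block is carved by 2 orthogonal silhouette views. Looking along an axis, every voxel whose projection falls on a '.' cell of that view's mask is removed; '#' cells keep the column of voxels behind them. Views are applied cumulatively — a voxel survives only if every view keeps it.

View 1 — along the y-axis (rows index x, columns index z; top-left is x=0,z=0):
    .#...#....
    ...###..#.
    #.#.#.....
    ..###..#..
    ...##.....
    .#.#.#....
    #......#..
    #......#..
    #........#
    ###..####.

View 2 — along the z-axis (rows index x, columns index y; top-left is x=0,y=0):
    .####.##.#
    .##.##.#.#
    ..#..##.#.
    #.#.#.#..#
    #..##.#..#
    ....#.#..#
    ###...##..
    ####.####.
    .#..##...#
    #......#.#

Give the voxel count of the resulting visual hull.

initial block: 10^3 = 1000
  1. axis=1 (XZ plane), |mask|=31  ⇒  voxels=310
  2. axis=2 (XY plane), |mask|=50  ⇒  voxels=144

|visual hull| = 144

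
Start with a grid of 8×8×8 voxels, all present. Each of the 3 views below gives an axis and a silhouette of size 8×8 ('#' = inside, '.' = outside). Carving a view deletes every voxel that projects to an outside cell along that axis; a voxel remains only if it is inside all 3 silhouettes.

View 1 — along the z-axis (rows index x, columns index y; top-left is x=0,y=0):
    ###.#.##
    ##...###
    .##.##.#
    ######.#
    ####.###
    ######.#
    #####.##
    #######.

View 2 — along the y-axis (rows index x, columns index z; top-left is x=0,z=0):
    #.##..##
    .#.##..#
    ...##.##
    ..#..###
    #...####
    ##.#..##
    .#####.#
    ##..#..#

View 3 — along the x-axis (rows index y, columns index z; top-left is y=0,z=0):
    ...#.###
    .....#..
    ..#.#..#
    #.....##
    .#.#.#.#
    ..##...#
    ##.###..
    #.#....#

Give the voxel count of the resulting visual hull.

full grid |V| = 512
after view 1 [z-axis, 51 of 64 cells solid] → remaining = 408
after view 2 [y-axis, 37 of 64 cells solid] → remaining = 238
after view 3 [x-axis, 26 of 64 cells solid] → remaining = 99

voxel count = 99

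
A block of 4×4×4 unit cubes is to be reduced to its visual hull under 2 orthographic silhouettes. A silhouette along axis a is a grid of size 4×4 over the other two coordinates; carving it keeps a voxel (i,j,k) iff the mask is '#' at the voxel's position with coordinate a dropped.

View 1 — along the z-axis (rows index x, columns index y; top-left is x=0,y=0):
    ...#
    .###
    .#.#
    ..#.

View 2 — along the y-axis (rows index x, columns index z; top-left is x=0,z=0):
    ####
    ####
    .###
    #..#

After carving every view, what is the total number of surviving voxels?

initial block: 4^3 = 64
[1] z-view keeps 7 columns → grid now 28
[2] y-view keeps 13 columns → grid now 24

remaining voxels: 24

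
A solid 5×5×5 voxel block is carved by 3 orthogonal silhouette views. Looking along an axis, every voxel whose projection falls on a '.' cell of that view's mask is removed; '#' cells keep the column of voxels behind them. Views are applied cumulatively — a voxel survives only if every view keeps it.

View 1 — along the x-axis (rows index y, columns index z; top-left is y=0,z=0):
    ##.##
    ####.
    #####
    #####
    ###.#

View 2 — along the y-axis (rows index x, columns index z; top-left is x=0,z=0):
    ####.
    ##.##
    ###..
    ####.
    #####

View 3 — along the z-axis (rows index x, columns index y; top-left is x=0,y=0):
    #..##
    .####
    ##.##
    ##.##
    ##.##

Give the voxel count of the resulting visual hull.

full grid |V| = 125
V1 x: intersect with YZ mask (22 set) -- 110 left
V2 y: intersect with XZ mask (20 set) -- 90 left
V3 z: intersect with XY mask (19 set) -- 66 left

voxel count = 66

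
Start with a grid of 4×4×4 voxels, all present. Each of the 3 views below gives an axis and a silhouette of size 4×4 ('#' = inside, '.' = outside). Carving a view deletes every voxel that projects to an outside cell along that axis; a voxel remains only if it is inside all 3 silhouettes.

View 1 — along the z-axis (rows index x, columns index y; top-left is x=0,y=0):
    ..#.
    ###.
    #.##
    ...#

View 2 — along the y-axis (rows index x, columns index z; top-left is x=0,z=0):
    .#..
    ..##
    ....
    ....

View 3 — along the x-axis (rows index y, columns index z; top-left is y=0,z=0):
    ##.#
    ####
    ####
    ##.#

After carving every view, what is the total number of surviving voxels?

full grid |V| = 64
step 1: project along z, AND mask (8/16) → |grid| = 32
step 2: project along y, AND mask (3/16) → |grid| = 7
step 3: project along x, AND mask (14/16) → |grid| = 6

6 voxels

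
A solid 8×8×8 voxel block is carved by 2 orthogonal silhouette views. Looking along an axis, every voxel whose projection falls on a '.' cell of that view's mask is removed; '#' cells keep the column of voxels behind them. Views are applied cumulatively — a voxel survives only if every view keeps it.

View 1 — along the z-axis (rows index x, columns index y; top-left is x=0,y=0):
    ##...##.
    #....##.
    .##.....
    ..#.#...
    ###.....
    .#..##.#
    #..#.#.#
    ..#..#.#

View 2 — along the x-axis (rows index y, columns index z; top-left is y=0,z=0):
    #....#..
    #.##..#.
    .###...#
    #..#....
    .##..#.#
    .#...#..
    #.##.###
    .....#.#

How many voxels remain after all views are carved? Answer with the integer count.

full grid |V| = 512
  1. axis=2 (XY plane), |mask|=25  ⇒  voxels=200
  2. axis=0 (YZ plane), |mask|=26  ⇒  voxels=78

|visual hull| = 78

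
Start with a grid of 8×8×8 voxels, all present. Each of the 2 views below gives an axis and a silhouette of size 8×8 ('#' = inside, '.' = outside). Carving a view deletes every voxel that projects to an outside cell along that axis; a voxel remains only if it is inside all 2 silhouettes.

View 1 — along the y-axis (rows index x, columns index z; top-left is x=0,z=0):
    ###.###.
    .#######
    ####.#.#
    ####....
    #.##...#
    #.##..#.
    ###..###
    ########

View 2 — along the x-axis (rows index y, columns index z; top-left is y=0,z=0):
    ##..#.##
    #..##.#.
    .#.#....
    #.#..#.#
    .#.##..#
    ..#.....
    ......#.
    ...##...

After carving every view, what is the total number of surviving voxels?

before carving: 512 voxels (8×8×8)
V1 y: intersect with XZ mask (45 set) -- 360 left
V2 x: intersect with YZ mask (23 set) -- 126 left

126 voxels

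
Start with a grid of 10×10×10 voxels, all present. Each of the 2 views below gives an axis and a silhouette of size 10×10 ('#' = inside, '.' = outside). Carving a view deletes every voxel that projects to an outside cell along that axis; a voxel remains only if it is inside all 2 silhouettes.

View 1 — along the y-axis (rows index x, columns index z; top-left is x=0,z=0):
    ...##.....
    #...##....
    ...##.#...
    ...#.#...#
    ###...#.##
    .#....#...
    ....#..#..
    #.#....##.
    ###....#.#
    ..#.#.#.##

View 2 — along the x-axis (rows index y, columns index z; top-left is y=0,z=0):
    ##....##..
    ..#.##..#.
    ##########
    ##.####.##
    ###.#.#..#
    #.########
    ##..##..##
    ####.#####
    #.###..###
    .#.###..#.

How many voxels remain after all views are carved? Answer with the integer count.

full grid |V| = 1000
V1 y: intersect with XZ mask (35 set) -- 350 left
V2 x: intersect with YZ mask (68 set) -- 240 left

remaining voxels: 240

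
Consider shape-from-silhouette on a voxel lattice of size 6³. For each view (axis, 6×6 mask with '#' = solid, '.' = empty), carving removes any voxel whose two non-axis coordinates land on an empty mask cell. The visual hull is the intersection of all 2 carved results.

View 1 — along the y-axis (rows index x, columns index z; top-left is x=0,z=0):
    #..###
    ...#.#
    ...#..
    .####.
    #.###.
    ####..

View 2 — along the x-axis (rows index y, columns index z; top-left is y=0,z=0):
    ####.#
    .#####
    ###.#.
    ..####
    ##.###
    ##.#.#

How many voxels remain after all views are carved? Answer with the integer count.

initial block: 6^3 = 216
after view 1 [y-axis, 19 of 36 cells solid] → remaining = 114
after view 2 [x-axis, 27 of 36 cells solid] → remaining = 86

remaining voxels: 86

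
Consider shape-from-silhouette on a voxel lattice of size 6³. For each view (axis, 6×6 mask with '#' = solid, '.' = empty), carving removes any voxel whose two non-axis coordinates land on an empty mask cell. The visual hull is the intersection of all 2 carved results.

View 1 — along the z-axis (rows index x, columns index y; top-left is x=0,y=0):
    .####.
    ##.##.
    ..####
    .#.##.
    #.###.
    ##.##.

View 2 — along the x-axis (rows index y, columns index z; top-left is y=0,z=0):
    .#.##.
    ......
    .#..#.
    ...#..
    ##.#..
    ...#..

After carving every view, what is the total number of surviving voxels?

initial block: 6^3 = 216
step 1: project along z, AND mask (23/36) → |grid| = 138
step 2: project along x, AND mask (10/36) → |grid| = 40

remaining voxels: 40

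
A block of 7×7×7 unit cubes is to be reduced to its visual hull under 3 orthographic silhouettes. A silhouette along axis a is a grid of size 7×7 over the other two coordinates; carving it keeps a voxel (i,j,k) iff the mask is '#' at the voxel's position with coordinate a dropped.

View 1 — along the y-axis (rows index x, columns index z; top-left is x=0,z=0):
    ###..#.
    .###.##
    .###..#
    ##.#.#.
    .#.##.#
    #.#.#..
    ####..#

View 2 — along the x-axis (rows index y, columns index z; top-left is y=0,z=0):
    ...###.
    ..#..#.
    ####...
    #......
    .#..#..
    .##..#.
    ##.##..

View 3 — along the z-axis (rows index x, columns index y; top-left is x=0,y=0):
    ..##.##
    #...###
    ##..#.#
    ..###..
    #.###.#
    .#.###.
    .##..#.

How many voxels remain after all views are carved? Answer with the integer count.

full grid |V| = 343
carve view 1 (along y, XZ-mask fill 29/49): 203 voxels remain
carve view 2 (along x, YZ-mask fill 19/49): 81 voxels remain
carve view 3 (along z, XY-mask fill 27/49): 47 voxels remain

|visual hull| = 47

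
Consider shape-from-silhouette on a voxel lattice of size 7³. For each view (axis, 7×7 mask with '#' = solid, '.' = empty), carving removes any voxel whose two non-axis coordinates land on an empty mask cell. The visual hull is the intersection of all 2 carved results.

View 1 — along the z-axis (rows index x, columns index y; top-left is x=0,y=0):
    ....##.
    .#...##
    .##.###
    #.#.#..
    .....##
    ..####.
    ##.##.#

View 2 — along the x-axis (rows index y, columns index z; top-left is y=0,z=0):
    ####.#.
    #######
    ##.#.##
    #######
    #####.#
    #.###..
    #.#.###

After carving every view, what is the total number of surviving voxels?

|visual hull| = 130

start: 7×7×7 = 343 voxels
  1. axis=2 (XY plane), |mask|=24  ⇒  voxels=168
  2. axis=0 (YZ plane), |mask|=39  ⇒  voxels=130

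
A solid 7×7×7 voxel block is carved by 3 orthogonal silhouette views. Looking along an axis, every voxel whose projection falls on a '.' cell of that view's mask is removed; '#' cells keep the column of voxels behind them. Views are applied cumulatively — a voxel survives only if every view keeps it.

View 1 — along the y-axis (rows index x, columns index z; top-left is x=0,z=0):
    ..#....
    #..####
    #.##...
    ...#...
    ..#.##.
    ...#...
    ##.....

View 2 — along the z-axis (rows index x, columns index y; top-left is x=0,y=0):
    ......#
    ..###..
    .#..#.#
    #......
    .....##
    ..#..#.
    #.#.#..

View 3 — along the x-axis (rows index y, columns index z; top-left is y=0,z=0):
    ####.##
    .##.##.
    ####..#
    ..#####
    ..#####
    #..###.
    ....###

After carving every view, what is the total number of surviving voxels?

start: 7×7×7 = 343 voxels
step 1: project along y, AND mask (16/49) → |grid| = 112
step 2: project along z, AND mask (15/49) → |grid| = 40
step 3: project along x, AND mask (32/49) → |grid| = 25

voxel count = 25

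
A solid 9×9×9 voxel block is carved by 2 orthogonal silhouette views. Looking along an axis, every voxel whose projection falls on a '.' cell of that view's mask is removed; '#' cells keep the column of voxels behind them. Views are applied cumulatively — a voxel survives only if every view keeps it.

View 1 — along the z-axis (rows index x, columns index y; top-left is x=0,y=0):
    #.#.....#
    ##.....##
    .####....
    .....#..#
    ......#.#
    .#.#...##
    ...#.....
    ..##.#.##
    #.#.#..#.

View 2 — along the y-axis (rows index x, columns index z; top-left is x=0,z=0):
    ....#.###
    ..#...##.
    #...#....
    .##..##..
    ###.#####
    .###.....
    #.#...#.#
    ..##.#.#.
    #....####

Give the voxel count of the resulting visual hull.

before carving: 729 voxels (9×9×9)
[1] z-view keeps 29 columns → grid now 261
[2] y-view keeps 37 columns → grid now 112

voxel count = 112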